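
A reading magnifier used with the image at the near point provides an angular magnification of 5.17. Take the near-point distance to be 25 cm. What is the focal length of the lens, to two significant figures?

For the image at the near point, M = 1 + D/f.
f = D/(M - 1) = 25/(5.17 - 1) = 5.995 cm.

6.0 cm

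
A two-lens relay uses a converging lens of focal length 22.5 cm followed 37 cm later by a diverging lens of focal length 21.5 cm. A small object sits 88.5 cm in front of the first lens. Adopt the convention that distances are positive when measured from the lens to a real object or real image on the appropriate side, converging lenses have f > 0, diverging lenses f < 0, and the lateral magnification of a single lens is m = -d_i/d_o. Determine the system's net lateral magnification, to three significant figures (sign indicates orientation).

Applying the thin-lens equation to the first lens, 1/22.5 = 1/88.5 + 1/d_i1, which gives d_i1 = 30.170 cm.
Its lateral magnification is m_1 = -d_i1/d_o1 = -(30.170)/88.5 = -0.3409.
The intermediate image is 30.170 cm to the right of lens 1, so d_o2 = L - d_i1 = 37 - 30.170 = 6.830 cm.
Applying the thin-lens equation again with f_2 = -21.5 cm and d_o2 = 6.830 cm gives d_i2 = -5.183 cm.
m_2 = -(-5.183)/(6.830) = 0.7589.
Overall magnification: m = m_1 m_2 = -0.2587.

-0.259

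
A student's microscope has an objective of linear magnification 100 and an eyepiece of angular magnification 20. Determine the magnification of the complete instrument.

2000

The overall magnification of a compound microscope is the product of the objective and eyepiece magnifications:
M = M_obj x M_eye = 100 x 20 = 2000.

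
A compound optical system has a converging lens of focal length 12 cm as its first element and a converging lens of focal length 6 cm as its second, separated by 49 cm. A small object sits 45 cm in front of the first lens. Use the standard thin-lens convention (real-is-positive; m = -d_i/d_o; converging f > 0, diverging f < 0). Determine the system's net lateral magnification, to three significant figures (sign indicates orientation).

First lens: d_i1 = 1/(1/12 - 1/45) = 16.364 cm.
m_1 = -(16.364)/45 = -0.3636.
That image sits 32.636 cm in front of the second lens, so d_o2 = 32.636 cm.
Second lens: d_i2 = 1/(1/6 - 1/(32.636)) = 7.352 cm.
m_2 = -(7.352)/(32.636) = -0.2253.
The system's lateral magnification is m_1 m_2 = (-0.3636)(-0.2253) = 0.0819.

0.0819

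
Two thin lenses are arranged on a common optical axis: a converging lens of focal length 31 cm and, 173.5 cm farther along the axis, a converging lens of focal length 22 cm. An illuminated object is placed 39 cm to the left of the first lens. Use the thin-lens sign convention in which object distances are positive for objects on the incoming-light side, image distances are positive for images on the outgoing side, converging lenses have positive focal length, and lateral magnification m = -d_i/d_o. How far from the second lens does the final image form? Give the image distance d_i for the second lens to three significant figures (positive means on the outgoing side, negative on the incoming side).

1310 cm

First lens: d_i1 = 1/(1/31 - 1/39) = 151.125 cm.
That image sits 22.375 cm in front of the second lens, so d_o2 = 22.375 cm.
Second lens: d_i2 = 1/(1/22 - 1/(22.375)) = 1312.667 cm.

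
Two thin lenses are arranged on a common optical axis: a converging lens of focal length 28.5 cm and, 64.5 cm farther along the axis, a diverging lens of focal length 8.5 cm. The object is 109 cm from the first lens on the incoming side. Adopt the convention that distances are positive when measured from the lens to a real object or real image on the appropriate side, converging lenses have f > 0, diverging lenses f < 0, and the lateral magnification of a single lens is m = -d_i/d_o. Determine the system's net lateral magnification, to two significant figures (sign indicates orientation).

Applying the thin-lens equation to the first lens, 1/28.5 = 1/109 + 1/d_i1, which gives d_i1 = 38.590 cm.
Its lateral magnification is m_1 = -d_i1/d_o1 = -(38.590)/109 = -0.3540.
The intermediate image is 38.590 cm to the right of lens 1, so d_o2 = L - d_i1 = 64.5 - 38.590 = 25.910 cm.
Applying the thin-lens equation again with f_2 = -8.5 cm and d_o2 = 25.910 cm gives d_i2 = -6.400 cm.
m_2 = -(-6.400)/(25.910) = 0.2470.
Overall magnification: m = m_1 m_2 = -0.0875.

-0.087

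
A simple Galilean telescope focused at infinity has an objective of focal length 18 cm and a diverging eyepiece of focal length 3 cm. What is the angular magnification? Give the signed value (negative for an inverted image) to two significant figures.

6.0

M = -f_obj/f_eye = -18/(-3) = 6.000.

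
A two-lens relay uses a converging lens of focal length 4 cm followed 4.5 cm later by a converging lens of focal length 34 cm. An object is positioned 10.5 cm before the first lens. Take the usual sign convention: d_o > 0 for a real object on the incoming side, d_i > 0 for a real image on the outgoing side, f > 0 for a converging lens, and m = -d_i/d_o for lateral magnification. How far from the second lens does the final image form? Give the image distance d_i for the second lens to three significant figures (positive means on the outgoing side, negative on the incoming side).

1.85 cm

First lens: d_i1 = 1/(1/4 - 1/10.5) = 6.462 cm.
This image would form 6.462 cm past lens 1, i.e. 1.962 cm beyond lens 2, so it is a virtual object for lens 2: d_o2 = 4.5 - 6.462 = -1.962 cm.
Second lens: d_i2 = 1/(1/34 - 1/(-1.962)) = 1.855 cm.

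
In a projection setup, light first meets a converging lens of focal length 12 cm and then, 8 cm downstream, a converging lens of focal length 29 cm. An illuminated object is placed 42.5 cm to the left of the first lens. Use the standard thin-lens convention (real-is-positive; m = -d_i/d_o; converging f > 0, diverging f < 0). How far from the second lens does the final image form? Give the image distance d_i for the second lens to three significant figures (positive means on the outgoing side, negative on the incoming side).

Applying the thin-lens equation to the first lens, 1/12 = 1/42.5 + 1/d_i1, which gives d_i1 = 16.721 cm.
Since 16.721 cm > 8 cm, the first image lies past the second lens and serves as a virtual object: d_o2 = L - d_i1 = -8.721 cm.
Applying the thin-lens equation again with f_2 = 29 cm and d_o2 = -8.721 cm gives d_i2 = 6.705 cm.

6.70 cm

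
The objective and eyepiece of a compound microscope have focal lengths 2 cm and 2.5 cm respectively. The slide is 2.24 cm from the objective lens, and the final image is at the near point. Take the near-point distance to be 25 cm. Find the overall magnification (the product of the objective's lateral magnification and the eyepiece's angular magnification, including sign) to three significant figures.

-91.7

Objective: 1/d_i = 1/f_obj - 1/d_o = 1/2 - 1/2.24 = 0.05357 cm^-1, so d_i = 18.667 cm.
m_obj = -d_i/d_o = -18.667/2.24 = -8.333.
Eyepiece angular magnification (image at near point): M_eye = 1 + D/f_e = 1 + 25/2.5 = 11.000.
Overall M = m_obj x M_eye = (-8.333)(11.000) = -91.67.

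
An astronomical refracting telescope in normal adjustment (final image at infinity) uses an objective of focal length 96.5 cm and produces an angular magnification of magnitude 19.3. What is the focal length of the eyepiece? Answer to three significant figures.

|M| = f_obj/f_eye, so f_eye = f_obj/|M| = 96.5/19.3 = 5.000 cm.

5.00 cm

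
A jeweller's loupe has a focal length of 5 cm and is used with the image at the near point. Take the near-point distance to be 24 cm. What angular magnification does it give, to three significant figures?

5.80

M = 1 + D/f = 1 + 24/5 = 5.800.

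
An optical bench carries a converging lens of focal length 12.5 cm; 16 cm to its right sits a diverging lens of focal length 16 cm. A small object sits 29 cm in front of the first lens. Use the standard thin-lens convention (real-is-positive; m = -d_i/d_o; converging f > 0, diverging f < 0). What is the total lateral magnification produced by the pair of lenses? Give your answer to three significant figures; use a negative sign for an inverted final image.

Lens 1: 1/d_i1 = 1/f_1 - 1/d_o1 = 1/12.5 - 1/29 = 0.04552 cm^-1, so d_i1 = 21.970 cm.
m_1 = -(21.970)/29 = -0.7576.
Since 21.970 cm > 16 cm, the first image lies past the second lens and serves as a virtual object: d_o2 = L - d_i1 = -5.970 cm.
Lens 2: 1/d_i2 = 1/f_2 - 1/d_o2 = 1/(-16) - 1/(-5.970) = 0.10501 cm^-1, so d_i2 = 9.523 cm.
m_2 = -(9.523)/(-5.970) = 1.5952.
Overall magnification: m = m_1 m_2 = -1.2085.

-1.21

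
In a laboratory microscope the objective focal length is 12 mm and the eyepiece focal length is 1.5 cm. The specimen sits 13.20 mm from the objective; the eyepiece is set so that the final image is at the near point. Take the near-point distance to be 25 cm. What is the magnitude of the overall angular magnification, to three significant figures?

Convert to cm: f_obj = 12 mm = 1.2 cm; d_o = 13.20 mm = 1.32 cm.
Objective: 1/d_i = 1/f_obj - 1/d_o = 1/1.2 - 1/1.32 = 0.07576 cm^-1, so d_i = 13.200 cm.
m_obj = -d_i/d_o = -13.200/1.32 = -10.000.
Eyepiece angular magnification (image at near point): M_eye = 1 + D/f_e = 1 + 25/1.5 = 17.667.
Overall M = m_obj x M_eye = (-10.000)(17.667) = -176.67.
|M| = 176.67.

177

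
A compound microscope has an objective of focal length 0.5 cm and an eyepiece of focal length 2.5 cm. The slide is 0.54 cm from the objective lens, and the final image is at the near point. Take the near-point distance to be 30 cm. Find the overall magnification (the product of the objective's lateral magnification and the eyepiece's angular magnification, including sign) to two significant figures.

-160

Objective: 1/d_i = 1/f_obj - 1/d_o = 1/0.5 - 1/0.54 = 0.14815 cm^-1, so d_i = 6.750 cm.
m_obj = -d_i/d_o = -6.750/0.54 = -12.500.
Eyepiece angular magnification (image at near point): M_eye = 1 + D/f_e = 1 + 30/2.5 = 13.000.
Overall M = m_obj x M_eye = (-12.500)(13.000) = -162.50.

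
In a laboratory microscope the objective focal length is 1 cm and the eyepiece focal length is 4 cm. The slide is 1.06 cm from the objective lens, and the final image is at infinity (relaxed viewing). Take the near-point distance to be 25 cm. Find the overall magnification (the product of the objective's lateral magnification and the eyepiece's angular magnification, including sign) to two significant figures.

Objective: 1/d_i = 1/f_obj - 1/d_o = 1/1 - 1/1.06 = 0.05660 cm^-1, so d_i = 17.667 cm.
m_obj = -d_i/d_o = -17.667/1.06 = -16.667.
Eyepiece angular magnification (image at infinity): M_eye = D/f_e = 25/4 = 6.250.
Overall M = m_obj x M_eye = (-16.667)(6.250) = -104.17.

-100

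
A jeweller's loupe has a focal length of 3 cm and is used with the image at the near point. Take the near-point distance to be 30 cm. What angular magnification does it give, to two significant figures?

M = 1 + D/f = 1 + 30/3 = 11.000.

11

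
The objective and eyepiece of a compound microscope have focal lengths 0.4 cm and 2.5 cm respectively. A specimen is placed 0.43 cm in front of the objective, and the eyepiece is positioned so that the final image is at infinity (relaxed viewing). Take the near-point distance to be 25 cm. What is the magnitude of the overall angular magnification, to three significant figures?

133

Objective: 1/d_i = 1/f_obj - 1/d_o = 1/0.4 - 1/0.43 = 0.17442 cm^-1, so d_i = 5.733 cm.
m_obj = -d_i/d_o = -5.733/0.43 = -13.333.
Eyepiece angular magnification (image at infinity): M_eye = D/f_e = 25/2.5 = 10.000.
Overall M = m_obj x M_eye = (-13.333)(10.000) = -133.33.
|M| = 133.33.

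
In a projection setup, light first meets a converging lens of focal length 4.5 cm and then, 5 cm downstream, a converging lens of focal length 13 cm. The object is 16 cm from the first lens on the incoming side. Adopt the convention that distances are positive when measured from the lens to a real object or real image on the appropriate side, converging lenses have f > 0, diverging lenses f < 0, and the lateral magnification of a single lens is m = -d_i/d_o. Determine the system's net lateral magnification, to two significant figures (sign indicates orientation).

First lens: d_i1 = 1/(1/4.5 - 1/16) = 6.261 cm.
m_1 = -(6.261)/16 = -0.3913.
This image would form 6.261 cm past lens 1, i.e. 1.261 cm beyond lens 2, so it is a virtual object for lens 2: d_o2 = 5 - 6.261 = -1.261 cm.
Second lens: d_i2 = 1/(1/13 - 1/(-1.261)) = 1.149 cm.
m_2 = -(1.149)/(-1.261) = 0.9116.
Overall magnification: m = m_1 m_2 = -0.3567.

-0.36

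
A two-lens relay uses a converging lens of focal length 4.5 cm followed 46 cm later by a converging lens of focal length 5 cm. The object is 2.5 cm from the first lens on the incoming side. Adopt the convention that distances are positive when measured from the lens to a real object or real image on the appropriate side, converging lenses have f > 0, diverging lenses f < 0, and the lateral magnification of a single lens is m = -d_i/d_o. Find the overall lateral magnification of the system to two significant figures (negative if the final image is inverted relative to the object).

-0.24

Lens 1: 1/d_i1 = 1/f_1 - 1/d_o1 = 1/4.5 - 1/2.5 = -0.17778 cm^-1, so d_i1 = -5.625 cm.
m_1 = -(-5.625)/2.5 = 2.2500.
The intermediate image is virtual, 5.625 cm to the left of lens 1, so d_o2 = L - d_i1 = 46 - (-5.625) = 51.625 cm.
Lens 2: 1/d_i2 = 1/f_2 - 1/d_o2 = 1/5 - 1/(51.625) = 0.18063 cm^-1, so d_i2 = 5.536 cm.
m_2 = -(5.536)/(51.625) = -0.1072.
Total m = m_1 x m_2 = (2.2500)(-0.1072) = -0.2413.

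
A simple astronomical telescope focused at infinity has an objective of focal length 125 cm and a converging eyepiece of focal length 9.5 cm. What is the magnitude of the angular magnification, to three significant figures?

13.2

|M| = f_obj/|f_eye| = 125/9.5 = 13.158.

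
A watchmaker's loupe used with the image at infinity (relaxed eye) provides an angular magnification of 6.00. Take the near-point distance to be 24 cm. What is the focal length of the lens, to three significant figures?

For the image at infinity, M = D/f.
f = D/M = 24/6.0 = 4.000 cm.

4.00 cm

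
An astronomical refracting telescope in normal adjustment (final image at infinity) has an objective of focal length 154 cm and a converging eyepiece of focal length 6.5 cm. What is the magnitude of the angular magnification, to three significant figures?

23.7

|M| = f_obj/|f_eye| = 154/6.5 = 23.692.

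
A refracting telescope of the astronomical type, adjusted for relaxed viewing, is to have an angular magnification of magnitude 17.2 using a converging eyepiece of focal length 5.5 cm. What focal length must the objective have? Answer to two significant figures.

95 cm

|M| = f_obj/|f_eye|, so f_obj = |M| x |f_eye| = 17.2 x 5.5 = 94.600 cm.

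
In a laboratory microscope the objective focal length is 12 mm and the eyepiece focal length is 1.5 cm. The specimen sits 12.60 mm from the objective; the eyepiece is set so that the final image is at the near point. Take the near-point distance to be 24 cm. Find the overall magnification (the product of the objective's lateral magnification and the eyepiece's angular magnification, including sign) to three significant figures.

Convert to cm: f_obj = 12 mm = 1.2 cm; d_o = 12.60 mm = 1.26 cm.
Objective: 1/d_i = 1/f_obj - 1/d_o = 1/1.2 - 1/1.26 = 0.03968 cm^-1, so d_i = 25.200 cm.
m_obj = -d_i/d_o = -25.200/1.26 = -20.000.
Eyepiece angular magnification (image at near point): M_eye = 1 + D/f_e = 1 + 24/1.5 = 17.000.
Overall M = m_obj x M_eye = (-20.000)(17.000) = -340.00.

-340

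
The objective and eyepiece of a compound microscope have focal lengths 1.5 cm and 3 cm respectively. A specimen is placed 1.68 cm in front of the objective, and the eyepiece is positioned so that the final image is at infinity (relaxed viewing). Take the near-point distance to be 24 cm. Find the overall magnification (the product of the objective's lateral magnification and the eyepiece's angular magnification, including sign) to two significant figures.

-67

Objective: 1/d_i = 1/f_obj - 1/d_o = 1/1.5 - 1/1.68 = 0.07143 cm^-1, so d_i = 14.000 cm.
m_obj = -d_i/d_o = -14.000/1.68 = -8.333.
Eyepiece angular magnification (image at infinity): M_eye = D/f_e = 24/3 = 8.000.
Overall M = m_obj x M_eye = (-8.333)(8.000) = -66.67.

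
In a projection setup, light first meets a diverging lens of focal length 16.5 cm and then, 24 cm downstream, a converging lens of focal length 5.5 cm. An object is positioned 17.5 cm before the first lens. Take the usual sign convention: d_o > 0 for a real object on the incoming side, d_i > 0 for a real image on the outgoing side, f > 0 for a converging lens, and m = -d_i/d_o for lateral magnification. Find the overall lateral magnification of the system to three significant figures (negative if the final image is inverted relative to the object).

-0.0989

Applying the thin-lens equation to the first lens, 1/(-16.5) = 1/17.5 + 1/d_i1, which gives d_i1 = -8.493 cm.
Its lateral magnification is m_1 = -d_i1/d_o1 = -(-8.493)/17.5 = 0.4853.
The intermediate image is virtual, 8.493 cm to the left of lens 1, so d_o2 = L - d_i1 = 24 - (-8.493) = 32.493 cm.
Applying the thin-lens equation again with f_2 = 5.5 cm and d_o2 = 32.493 cm gives d_i2 = 6.621 cm.
m_2 = -(6.621)/(32.493) = -0.2038.
The system's lateral magnification is m_1 m_2 = (0.4853)(-0.2038) = -0.0989.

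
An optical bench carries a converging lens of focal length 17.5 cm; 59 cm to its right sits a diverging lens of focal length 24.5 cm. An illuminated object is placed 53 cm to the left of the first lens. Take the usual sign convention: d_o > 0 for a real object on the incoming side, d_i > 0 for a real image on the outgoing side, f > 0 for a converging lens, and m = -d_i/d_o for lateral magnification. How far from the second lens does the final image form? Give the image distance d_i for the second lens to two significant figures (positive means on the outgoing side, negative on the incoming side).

First lens: d_i1 = 1/(1/17.5 - 1/53) = 26.127 cm.
That image sits 32.873 cm in front of the second lens, so d_o2 = 32.873 cm.
Second lens: d_i2 = 1/(1/(-24.5) - 1/(32.873)) = -14.038 cm.

-14 cm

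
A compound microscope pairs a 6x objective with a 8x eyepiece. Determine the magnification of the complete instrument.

48

The overall magnification of a compound microscope is the product of the objective and eyepiece magnifications:
M = M_obj x M_eye = 6 x 8 = 48.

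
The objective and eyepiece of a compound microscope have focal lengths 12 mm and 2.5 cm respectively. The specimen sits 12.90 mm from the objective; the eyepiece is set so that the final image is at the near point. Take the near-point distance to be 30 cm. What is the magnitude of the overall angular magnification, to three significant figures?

Convert to cm: f_obj = 12 mm = 1.2 cm; d_o = 12.90 mm = 1.29 cm.
Objective: 1/d_i = 1/f_obj - 1/d_o = 1/1.2 - 1/1.29 = 0.05814 cm^-1, so d_i = 17.200 cm.
m_obj = -d_i/d_o = -17.200/1.29 = -13.333.
Eyepiece angular magnification (image at near point): M_eye = 1 + D/f_e = 1 + 30/2.5 = 13.000.
Overall M = m_obj x M_eye = (-13.333)(13.000) = -173.33.
|M| = 173.33.

173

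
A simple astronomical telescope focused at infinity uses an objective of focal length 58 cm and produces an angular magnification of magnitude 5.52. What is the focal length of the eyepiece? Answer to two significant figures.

|M| = f_obj/f_eye, so f_eye = f_obj/|M| = 58/5.52 = 10.507 cm.

11 cm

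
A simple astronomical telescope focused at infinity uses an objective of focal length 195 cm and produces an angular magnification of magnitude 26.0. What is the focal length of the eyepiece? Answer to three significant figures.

7.50 cm

|M| = f_obj/f_eye, so f_eye = f_obj/|M| = 195/26.0 = 7.500 cm.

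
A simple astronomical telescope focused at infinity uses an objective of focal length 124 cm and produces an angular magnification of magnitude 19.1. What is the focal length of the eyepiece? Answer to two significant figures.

6.5 cm

|M| = f_obj/f_eye, so f_eye = f_obj/|M| = 124/19.1 = 6.492 cm.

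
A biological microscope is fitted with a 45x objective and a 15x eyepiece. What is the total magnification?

The overall magnification of a compound microscope is the product of the objective and eyepiece magnifications:
M = M_obj x M_eye = 45 x 15 = 675.

675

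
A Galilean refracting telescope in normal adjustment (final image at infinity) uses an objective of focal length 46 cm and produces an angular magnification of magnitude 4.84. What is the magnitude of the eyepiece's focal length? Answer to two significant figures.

|M| = f_obj/|f_eye|, so |f_eye| = f_obj/|M| = 46/4.84 = 9.504 cm.
(The eyepiece is diverging, so its signed focal length is -9.504 cm.)

9.5 cm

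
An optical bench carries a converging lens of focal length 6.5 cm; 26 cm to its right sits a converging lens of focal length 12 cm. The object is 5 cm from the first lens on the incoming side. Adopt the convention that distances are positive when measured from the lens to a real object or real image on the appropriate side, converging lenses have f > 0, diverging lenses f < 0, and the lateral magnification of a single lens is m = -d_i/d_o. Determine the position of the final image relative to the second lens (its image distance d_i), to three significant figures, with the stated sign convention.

16.0 cm

Applying the thin-lens equation to the first lens, 1/6.5 = 1/5 + 1/d_i1, which gives d_i1 = -21.667 cm.
With d_i1 < 0 the first image is virtual and lies on the object side; the object distance for lens 2 is d_o2 = 26 - (-21.667) = 47.667 cm.
Applying the thin-lens equation again with f_2 = 12 cm and d_o2 = 47.667 cm gives d_i2 = 16.037 cm.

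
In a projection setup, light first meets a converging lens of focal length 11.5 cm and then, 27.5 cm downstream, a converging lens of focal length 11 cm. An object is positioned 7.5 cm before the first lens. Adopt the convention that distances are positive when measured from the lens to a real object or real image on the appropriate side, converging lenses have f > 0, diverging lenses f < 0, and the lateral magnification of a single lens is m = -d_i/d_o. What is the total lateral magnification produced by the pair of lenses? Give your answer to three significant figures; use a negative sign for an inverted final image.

First lens: d_i1 = 1/(1/11.5 - 1/7.5) = -21.562 cm.
m_1 = -(-21.562)/7.5 = 2.8750.
The intermediate image is virtual, 21.562 cm to the left of lens 1, so d_o2 = L - d_i1 = 27.5 - (-21.562) = 49.062 cm.
Second lens: d_i2 = 1/(1/11 - 1/(49.062)) = 14.179 cm.
m_2 = -(14.179)/(49.062) = -0.2890.
Total m = m_1 x m_2 = (2.8750)(-0.2890) = -0.8309.

-0.831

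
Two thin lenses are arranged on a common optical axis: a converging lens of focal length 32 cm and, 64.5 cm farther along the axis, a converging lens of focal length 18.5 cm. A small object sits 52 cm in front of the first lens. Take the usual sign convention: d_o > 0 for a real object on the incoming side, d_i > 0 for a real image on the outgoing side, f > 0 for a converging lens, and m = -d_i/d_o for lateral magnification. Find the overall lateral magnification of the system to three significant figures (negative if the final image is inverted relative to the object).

Applying the thin-lens equation to the first lens, 1/32 = 1/52 + 1/d_i1, which gives d_i1 = 83.200 cm.
Its lateral magnification is m_1 = -d_i1/d_o1 = -(83.200)/52 = -1.6000.
Since 83.200 cm > 64.5 cm, the first image lies past the second lens and serves as a virtual object: d_o2 = L - d_i1 = -18.700 cm.
Applying the thin-lens equation again with f_2 = 18.5 cm and d_o2 = -18.700 cm gives d_i2 = 9.300 cm.
m_2 = -(9.300)/(-18.700) = 0.4973.
Total m = m_1 x m_2 = (-1.6000)(0.4973) = -0.7957.

-0.796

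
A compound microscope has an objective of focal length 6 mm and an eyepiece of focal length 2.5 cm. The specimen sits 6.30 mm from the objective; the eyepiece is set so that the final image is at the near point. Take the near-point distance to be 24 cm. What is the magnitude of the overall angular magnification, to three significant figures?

Convert to cm: f_obj = 6 mm = 0.6 cm; d_o = 6.30 mm = 0.63 cm.
Objective: 1/d_i = 1/f_obj - 1/d_o = 1/0.6 - 1/0.63 = 0.07937 cm^-1, so d_i = 12.600 cm.
m_obj = -d_i/d_o = -12.600/0.63 = -20.000.
Eyepiece angular magnification (image at near point): M_eye = 1 + D/f_e = 1 + 24/2.5 = 10.600.
Overall M = m_obj x M_eye = (-20.000)(10.600) = -212.00.
|M| = 212.00.

212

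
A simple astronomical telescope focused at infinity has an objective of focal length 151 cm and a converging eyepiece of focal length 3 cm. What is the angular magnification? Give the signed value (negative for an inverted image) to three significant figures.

-50.3

M = -f_obj/f_eye = -151/(3) = -50.333.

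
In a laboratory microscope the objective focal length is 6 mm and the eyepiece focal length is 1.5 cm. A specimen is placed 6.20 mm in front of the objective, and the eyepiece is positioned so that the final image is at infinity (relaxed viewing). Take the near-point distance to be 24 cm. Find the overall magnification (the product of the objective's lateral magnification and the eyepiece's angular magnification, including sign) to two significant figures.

-480

Convert to cm: f_obj = 6 mm = 0.6 cm; d_o = 6.20 mm = 0.62 cm.
Objective: 1/d_i = 1/f_obj - 1/d_o = 1/0.6 - 1/0.62 = 0.05376 cm^-1, so d_i = 18.600 cm.
m_obj = -d_i/d_o = -18.600/0.62 = -30.000.
Eyepiece angular magnification (image at infinity): M_eye = D/f_e = 24/1.5 = 16.000.
Overall M = m_obj x M_eye = (-30.000)(16.000) = -480.00.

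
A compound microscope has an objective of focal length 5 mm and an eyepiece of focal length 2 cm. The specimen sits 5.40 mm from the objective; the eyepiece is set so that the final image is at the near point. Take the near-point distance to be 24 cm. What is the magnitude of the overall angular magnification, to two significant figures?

160

Convert to cm: f_obj = 5 mm = 0.5 cm; d_o = 5.40 mm = 0.54 cm.
Objective: 1/d_i = 1/f_obj - 1/d_o = 1/0.5 - 1/0.54 = 0.14815 cm^-1, so d_i = 6.750 cm.
m_obj = -d_i/d_o = -6.750/0.54 = -12.500.
Eyepiece angular magnification (image at near point): M_eye = 1 + D/f_e = 1 + 24/2 = 13.000.
Overall M = m_obj x M_eye = (-12.500)(13.000) = -162.50.
|M| = 162.50.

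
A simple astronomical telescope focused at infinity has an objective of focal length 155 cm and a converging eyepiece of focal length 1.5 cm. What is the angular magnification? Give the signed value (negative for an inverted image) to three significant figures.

M = -f_obj/f_eye = -155/(1.5) = -103.333.

-103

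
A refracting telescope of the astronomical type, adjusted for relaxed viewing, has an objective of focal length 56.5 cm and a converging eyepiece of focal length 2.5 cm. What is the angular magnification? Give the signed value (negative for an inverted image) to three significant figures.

M = -f_obj/f_eye = -56.5/(2.5) = -22.600.

-22.6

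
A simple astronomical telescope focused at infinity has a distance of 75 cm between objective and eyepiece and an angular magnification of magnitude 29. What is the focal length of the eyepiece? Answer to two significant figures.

2.5 cm

In normal adjustment the tube length equals f_obj + f_eye and |M| = f_obj/f_eye.
So f_obj = 29 f_eye and 29 f_eye + f_eye = 75 cm, giving f_eye = 75/30 = 2.500 cm and f_obj = 72.500 cm.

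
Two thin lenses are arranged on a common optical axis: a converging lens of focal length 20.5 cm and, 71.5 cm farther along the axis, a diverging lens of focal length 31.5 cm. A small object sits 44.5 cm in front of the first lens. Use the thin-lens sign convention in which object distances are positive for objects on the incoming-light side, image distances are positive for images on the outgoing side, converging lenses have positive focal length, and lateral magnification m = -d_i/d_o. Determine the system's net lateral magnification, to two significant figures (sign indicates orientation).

Applying the thin-lens equation to the first lens, 1/20.5 = 1/44.5 + 1/d_i1, which gives d_i1 = 38.010 cm.
Its lateral magnification is m_1 = -d_i1/d_o1 = -(38.010)/44.5 = -0.8542.
Object distance for lens 2: d_o2 = 71.5 - 38.010 = 33.490 cm.
Applying the thin-lens equation again with f_2 = -31.5 cm and d_o2 = 33.490 cm gives d_i2 = -16.232 cm.
m_2 = -(-16.232)/(33.490) = 0.4847.
The system's lateral magnification is m_1 m_2 = (-0.8542)(0.4847) = -0.4140.

-0.41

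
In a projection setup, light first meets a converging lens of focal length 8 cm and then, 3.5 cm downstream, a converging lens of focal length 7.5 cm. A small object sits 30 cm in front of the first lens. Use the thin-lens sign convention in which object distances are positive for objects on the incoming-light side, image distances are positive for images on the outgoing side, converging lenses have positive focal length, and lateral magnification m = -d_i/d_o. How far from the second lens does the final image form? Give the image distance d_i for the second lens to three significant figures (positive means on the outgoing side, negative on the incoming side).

Lens 1: 1/d_i1 = 1/f_1 - 1/d_o1 = 1/8 - 1/30 = 0.09167 cm^-1, so d_i1 = 10.909 cm.
This image would form 10.909 cm past lens 1, i.e. 7.409 cm beyond lens 2, so it is a virtual object for lens 2: d_o2 = 3.5 - 10.909 = -7.409 cm.
Lens 2: 1/d_i2 = 1/f_2 - 1/d_o2 = 1/7.5 - 1/(-7.409) = 0.26830 cm^-1, so d_i2 = 3.727 cm.

3.73 cm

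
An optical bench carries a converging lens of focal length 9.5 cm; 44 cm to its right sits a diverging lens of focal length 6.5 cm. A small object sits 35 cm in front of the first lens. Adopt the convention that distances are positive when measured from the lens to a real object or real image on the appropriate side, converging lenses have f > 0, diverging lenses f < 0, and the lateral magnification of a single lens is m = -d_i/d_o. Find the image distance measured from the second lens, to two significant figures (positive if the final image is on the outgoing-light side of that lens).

Applying the thin-lens equation to the first lens, 1/9.5 = 1/35 + 1/d_i1, which gives d_i1 = 13.039 cm.
That image sits 30.961 cm in front of the second lens, so d_o2 = 30.961 cm.
Applying the thin-lens equation again with f_2 = -6.5 cm and d_o2 = 30.961 cm gives d_i2 = -5.372 cm.

-5.4 cm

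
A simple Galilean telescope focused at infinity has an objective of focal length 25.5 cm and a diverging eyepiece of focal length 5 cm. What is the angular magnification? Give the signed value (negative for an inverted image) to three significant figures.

5.10

M = -f_obj/f_eye = -25.5/(-5) = 5.100.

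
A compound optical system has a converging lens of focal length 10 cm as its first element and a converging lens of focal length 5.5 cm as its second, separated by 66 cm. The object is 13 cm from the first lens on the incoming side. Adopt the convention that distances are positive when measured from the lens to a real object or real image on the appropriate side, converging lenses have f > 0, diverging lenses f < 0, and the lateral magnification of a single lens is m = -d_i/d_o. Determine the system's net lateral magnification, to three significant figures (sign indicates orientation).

1.07

Applying the thin-lens equation to the first lens, 1/10 = 1/13 + 1/d_i1, which gives d_i1 = 43.333 cm.
Its lateral magnification is m_1 = -d_i1/d_o1 = -(43.333)/13 = -3.3333.
Object distance for lens 2: d_o2 = 66 - 43.333 = 22.667 cm.
Applying the thin-lens equation again with f_2 = 5.5 cm and d_o2 = 22.667 cm gives d_i2 = 7.262 cm.
m_2 = -(7.262)/(22.667) = -0.3204.
Overall magnification: m = m_1 m_2 = 1.0680.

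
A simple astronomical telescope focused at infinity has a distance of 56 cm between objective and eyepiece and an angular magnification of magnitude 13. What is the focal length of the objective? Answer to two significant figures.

52 cm

In normal adjustment the tube length equals f_obj + f_eye and |M| = f_obj/f_eye.
So f_obj = 13 f_eye and 13 f_eye + f_eye = 56 cm, giving f_eye = 56/14 = 4.000 cm and f_obj = 52.000 cm.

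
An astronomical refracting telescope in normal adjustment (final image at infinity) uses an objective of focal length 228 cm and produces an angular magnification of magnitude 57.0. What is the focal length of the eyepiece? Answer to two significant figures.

|M| = f_obj/f_eye, so f_eye = f_obj/|M| = 228/57.0 = 4.000 cm.

4.0 cm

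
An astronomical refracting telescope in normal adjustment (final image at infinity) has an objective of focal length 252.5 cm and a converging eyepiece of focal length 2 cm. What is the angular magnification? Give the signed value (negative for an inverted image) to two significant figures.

M = -f_obj/f_eye = -252.5/(2) = -126.250.

-130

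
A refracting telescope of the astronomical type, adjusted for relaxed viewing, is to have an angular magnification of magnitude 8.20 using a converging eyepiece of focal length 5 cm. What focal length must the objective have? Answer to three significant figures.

|M| = f_obj/|f_eye|, so f_obj = |M| x |f_eye| = 8.2 x 5 = 41.000 cm.

41.0 cm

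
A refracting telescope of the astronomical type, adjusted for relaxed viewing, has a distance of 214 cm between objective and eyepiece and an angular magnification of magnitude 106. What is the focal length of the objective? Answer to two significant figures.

In normal adjustment the tube length equals f_obj + f_eye and |M| = f_obj/f_eye.
So f_obj = 106 f_eye and 106 f_eye + f_eye = 214 cm, giving f_eye = 214/107 = 2.000 cm and f_obj = 212.000 cm.

210 cm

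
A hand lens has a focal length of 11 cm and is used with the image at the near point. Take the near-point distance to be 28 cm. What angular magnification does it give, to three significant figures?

3.55

M = 1 + D/f = 1 + 28/11 = 3.545.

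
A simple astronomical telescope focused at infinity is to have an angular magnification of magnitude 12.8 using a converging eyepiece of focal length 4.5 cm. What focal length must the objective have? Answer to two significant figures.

|M| = f_obj/|f_eye|, so f_obj = |M| x |f_eye| = 12.8 x 4.5 = 57.600 cm.

58 cm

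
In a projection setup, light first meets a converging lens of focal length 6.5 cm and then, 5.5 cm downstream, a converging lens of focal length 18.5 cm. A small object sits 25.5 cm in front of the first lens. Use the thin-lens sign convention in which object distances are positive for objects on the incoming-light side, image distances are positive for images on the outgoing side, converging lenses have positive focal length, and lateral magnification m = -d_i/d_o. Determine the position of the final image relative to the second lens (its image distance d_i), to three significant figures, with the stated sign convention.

2.75 cm

First lens: d_i1 = 1/(1/6.5 - 1/25.5) = 8.724 cm.
This image would form 8.724 cm past lens 1, i.e. 3.224 cm beyond lens 2, so it is a virtual object for lens 2: d_o2 = 5.5 - 8.724 = -3.224 cm.
Second lens: d_i2 = 1/(1/18.5 - 1/(-3.224)) = 2.745 cm.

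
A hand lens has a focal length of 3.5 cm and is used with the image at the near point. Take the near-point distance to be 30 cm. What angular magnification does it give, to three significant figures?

9.57

M = 1 + D/f = 1 + 30/3.5 = 9.571.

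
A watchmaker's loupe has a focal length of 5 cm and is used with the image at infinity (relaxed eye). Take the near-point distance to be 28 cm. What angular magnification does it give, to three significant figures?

M = D/f = 28/5 = 5.600.

5.60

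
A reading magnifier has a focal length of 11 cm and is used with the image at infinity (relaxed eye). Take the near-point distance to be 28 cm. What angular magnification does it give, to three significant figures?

M = D/f = 28/11 = 2.545.

2.55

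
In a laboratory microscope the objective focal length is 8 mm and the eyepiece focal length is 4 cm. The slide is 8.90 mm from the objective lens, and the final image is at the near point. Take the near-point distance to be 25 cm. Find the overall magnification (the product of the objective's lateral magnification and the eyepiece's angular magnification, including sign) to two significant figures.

Convert to cm: f_obj = 8 mm = 0.8 cm; d_o = 8.90 mm = 0.89 cm.
Objective: 1/d_i = 1/f_obj - 1/d_o = 1/0.8 - 1/0.89 = 0.12640 cm^-1, so d_i = 7.911 cm.
m_obj = -d_i/d_o = -7.911/0.89 = -8.889.
Eyepiece angular magnification (image at near point): M_eye = 1 + D/f_e = 1 + 25/4 = 7.250.
Overall M = m_obj x M_eye = (-8.889)(7.250) = -64.44.

-64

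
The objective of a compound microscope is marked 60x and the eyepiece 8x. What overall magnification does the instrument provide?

480

The overall magnification of a compound microscope is the product of the objective and eyepiece magnifications:
M = M_obj x M_eye = 60 x 8 = 480.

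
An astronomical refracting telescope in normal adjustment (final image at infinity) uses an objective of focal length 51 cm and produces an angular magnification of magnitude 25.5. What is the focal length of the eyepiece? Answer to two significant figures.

|M| = f_obj/f_eye, so f_eye = f_obj/|M| = 51/25.5 = 2.000 cm.

2.0 cm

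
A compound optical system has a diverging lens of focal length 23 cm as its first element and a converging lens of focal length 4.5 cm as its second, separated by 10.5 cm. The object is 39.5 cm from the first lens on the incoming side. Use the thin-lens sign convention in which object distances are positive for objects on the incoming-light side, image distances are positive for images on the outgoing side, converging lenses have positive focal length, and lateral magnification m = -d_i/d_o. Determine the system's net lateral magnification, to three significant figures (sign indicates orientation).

First lens: d_i1 = 1/(1/(-23) - 1/39.5) = -14.536 cm.
m_1 = -(-14.536)/39.5 = 0.3680.
With d_i1 < 0 the first image is virtual and lies on the object side; the object distance for lens 2 is d_o2 = 10.5 - (-14.536) = 25.036 cm.
Second lens: d_i2 = 1/(1/4.5 - 1/(25.036)) = 5.486 cm.
m_2 = -(5.486)/(25.036) = -0.2191.
The system's lateral magnification is m_1 m_2 = (0.3680)(-0.2191) = -0.0806.

-0.0806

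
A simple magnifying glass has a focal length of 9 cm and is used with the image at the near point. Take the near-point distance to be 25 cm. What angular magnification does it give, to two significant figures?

3.8

M = 1 + D/f = 1 + 25/9 = 3.778.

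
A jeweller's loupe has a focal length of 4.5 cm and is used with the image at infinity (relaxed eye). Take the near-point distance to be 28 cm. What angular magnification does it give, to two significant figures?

6.2

M = D/f = 28/4.5 = 6.222.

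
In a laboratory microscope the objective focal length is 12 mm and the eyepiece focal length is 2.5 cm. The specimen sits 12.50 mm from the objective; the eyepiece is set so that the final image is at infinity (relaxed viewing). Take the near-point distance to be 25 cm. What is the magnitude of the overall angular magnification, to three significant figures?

240

Convert to cm: f_obj = 12 mm = 1.2 cm; d_o = 12.50 mm = 1.25 cm.
Objective: 1/d_i = 1/f_obj - 1/d_o = 1/1.2 - 1/1.25 = 0.03333 cm^-1, so d_i = 30.000 cm.
m_obj = -d_i/d_o = -30.000/1.25 = -24.000.
Eyepiece angular magnification (image at infinity): M_eye = D/f_e = 25/2.5 = 10.000.
Overall M = m_obj x M_eye = (-24.000)(10.000) = -240.00.
|M| = 240.00.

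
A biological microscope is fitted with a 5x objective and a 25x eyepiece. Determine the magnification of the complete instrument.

The overall magnification of a compound microscope is the product of the objective and eyepiece magnifications:
M = M_obj x M_eye = 5 x 25 = 125.

125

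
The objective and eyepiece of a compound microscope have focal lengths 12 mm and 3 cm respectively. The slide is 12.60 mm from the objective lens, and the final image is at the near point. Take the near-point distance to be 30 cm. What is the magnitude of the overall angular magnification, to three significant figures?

Convert to cm: f_obj = 12 mm = 1.2 cm; d_o = 12.60 mm = 1.26 cm.
Objective: 1/d_i = 1/f_obj - 1/d_o = 1/1.2 - 1/1.26 = 0.03968 cm^-1, so d_i = 25.200 cm.
m_obj = -d_i/d_o = -25.200/1.26 = -20.000.
Eyepiece angular magnification (image at near point): M_eye = 1 + D/f_e = 1 + 30/3 = 11.000.
Overall M = m_obj x M_eye = (-20.000)(11.000) = -220.00.
|M| = 220.00.

220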